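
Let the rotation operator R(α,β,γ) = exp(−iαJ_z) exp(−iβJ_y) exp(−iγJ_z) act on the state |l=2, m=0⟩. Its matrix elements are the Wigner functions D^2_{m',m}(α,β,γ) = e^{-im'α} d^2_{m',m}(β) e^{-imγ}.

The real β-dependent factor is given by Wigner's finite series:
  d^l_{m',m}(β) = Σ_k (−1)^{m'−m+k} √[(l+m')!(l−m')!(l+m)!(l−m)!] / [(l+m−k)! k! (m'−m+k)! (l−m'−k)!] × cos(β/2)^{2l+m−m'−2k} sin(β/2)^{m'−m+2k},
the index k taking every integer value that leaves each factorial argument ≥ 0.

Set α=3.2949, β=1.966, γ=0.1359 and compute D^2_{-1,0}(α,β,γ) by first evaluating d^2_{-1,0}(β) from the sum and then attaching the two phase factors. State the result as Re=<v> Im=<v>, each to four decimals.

First d^2_{-1,0}(β=1.966), then the phase factors e^{-i(-1)α} and e^{-i(0)γ}:
Half-angle: c=0.554529, s=0.832165. N=√(1·6·2·2)=4.898979
k: max(0,(0)−(-1))=1 … min(2+(0),2−(-1))=2
  k=1: (−1)^0·4.8990/(2)·0.5545^3·0.8322^1 = +0.347581
  k=2: (−1)^1·4.8990/(2)·0.5545^1·0.8322^3 = -0.782758
d^2_{-1,0}(1.966) = +0.347581 -0.782758 = -0.435176
Attach z-rotation phases: D = e^{-i(-1)(3.2949)}·(-0.435176)·e^{-i(0)(0.1359)} = +0.430072+0.066455i

Re=0.4301 Im=0.0665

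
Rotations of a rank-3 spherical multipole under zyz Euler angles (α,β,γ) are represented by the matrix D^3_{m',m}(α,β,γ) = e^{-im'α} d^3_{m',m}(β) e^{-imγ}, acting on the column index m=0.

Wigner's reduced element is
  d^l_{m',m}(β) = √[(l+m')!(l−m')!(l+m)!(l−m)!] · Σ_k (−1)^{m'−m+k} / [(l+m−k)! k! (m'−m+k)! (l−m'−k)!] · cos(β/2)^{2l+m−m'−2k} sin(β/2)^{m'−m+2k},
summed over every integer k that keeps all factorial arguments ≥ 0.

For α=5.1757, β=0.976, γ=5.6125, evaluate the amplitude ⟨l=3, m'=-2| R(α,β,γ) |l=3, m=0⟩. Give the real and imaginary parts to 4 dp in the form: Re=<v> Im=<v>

Split into d^3_{-2,0}(β=0.976) × two z-phases.
Half-angle: c=0.883272, s=0.468860. N=√(1·120·6·6)=65.726707
Admissible k: 2..3 (factorial args all ≥0)
  k=2: (−1)^0·65.7267/(12)·0.8833^4·0.4689^2 = +0.732868
  k=3: (−1)^1·65.7267/(12)·0.8833^2·0.4689^4 = -0.206502
d^3_{-2,0}(0.976) = +0.732868 -0.206502 = +0.526367
Phases: e^{-i·(-2)·5.1757}=-0.600538-0.799596i, e^{-i·(0)·5.6125}=+1.000000+0.000000i ⇒ D=-0.316103-0.420881i

Re=-0.3161 Im=-0.4209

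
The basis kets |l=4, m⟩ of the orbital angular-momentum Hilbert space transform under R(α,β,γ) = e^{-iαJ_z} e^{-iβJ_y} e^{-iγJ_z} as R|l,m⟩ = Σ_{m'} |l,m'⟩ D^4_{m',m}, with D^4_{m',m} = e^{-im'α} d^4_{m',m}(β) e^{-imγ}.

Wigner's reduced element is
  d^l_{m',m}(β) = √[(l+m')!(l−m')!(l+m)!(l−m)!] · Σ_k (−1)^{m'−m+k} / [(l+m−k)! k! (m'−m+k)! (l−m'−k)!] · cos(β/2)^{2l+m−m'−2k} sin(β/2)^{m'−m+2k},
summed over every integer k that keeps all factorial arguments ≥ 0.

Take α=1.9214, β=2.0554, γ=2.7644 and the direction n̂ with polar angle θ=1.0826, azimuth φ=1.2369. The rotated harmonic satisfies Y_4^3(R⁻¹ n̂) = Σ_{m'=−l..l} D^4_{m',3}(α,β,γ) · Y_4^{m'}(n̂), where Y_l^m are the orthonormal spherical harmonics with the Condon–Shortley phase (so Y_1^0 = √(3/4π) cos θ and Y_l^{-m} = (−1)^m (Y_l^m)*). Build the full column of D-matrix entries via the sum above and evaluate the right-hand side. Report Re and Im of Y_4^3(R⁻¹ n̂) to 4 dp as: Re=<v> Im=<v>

Need the full column D^4_{m',3} for m'=−4..4 at α=1.9214, β=2.0554, γ=2.7644.
cos(β/2)=0.516789, sin(β/2)=0.856113
d^4_{-4,3}: single k=7 term ⇒ +0.492691;  D = +0.404510-0.281277i
d^4_{-3,3}: k∈[6..7] ⇒ +0.736055 -0.288567 = +0.447488;  D = -0.366117-0.257301i
d^4_{-2,3}: k∈[5..6] ⇒ +0.712492 -0.651769 = +0.060723;  D = -0.015727+0.058651i
d^4_{-1,3}: k∈[4..5] ⇒ +0.506870 -0.834608 = -0.327738;  D = -0.326452+0.029004i
d^4_{0,3}: k∈[3..4] ⇒ +0.273668 -0.751033 = -0.477365;  D = +0.202991+0.432055i
d^4_{1,3}: k∈[2..3] ⇒ +0.110819 -0.506870 = -0.396051;  D = +0.278809-0.281287i
d^4_{2,3}: k∈[1..2] ⇒ +0.031535 -0.259624 = -0.228090;  D = -0.207290-0.095161i
d^4_{3,3}: k∈[0..1] ⇒ +0.005088 -0.097733 = -0.092645;  D = -0.007382+0.092351i
d^4_{4,3}: single k=0 term ⇒ -0.023838;  D = +0.022969-0.006378i
Y_4^{m'}(θ=1.0826,φ=1.2369) and Σ D·Y over m':
  (+0.4045-0.2813i)·(+0.0627+0.2618i)  (-0.3661-0.2573i)·(-0.3407+0.2179i)  (-0.0157+0.0587i)·(-0.1106-0.0872i)  (-0.3265+0.0290i)·(-0.0938+0.2703i)  (+0.2030+0.4321i)·(-0.2016+0.0000i)  (+0.2788-0.2813i)·(+0.0938+0.2703i)  (-0.2073-0.0952i)·(-0.1106+0.0872i)  (-0.0074+0.0924i)·(+0.3407+0.2179i)  (+0.0230-0.0064i)·(+0.0627-0.2618i)
Y_4^3(R⁻¹ n̂) = +0.379084-0.022190i

Re=0.3791 Im=-0.0222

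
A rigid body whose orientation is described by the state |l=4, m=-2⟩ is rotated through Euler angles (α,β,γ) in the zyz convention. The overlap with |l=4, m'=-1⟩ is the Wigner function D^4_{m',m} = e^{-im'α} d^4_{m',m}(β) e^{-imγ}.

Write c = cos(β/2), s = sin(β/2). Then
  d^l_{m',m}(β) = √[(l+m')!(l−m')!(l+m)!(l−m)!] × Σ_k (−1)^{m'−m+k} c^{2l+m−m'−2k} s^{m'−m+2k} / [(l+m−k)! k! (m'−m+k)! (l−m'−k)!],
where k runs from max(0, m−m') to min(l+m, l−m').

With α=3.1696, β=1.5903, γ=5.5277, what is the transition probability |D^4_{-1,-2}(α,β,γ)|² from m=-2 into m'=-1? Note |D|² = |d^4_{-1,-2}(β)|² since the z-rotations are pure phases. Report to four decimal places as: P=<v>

P=0.0221

D^4_{-1,-2}(3.1696,1.5903,5.5277) = e^{-i·-1·3.1696}·d^4_{-1,-2}(1.5903)·e^{-i·-2·5.5277}. Compute d first:
c=cos(1.5903/2)=0.700178, s=sin(1.5903/2)=0.713969; N=√[6·120·2·720]=1018.233765
Admissible k: 0..2 (factorial args all ≥0)
  k=0: (−1)^1·1018.2338/(240)·0.7002^7·0.7140^1 = -0.249904
  k=1: (−1)^2·1018.2338/(48)·0.7002^5·0.7140^3 = +1.299227
  k=2: (−1)^3·1018.2338/(72)·0.7002^3·0.7140^5 = -0.900607
d^4_{-1,-2}(1.5903) = -0.249904 +1.299227 -0.900607 = +0.148715
|D^4_{-1,-2}|² = |d^4_{-1,-2}(β)|² = (+0.148715)² = 0.022116 (the z-rotation phases have unit modulus)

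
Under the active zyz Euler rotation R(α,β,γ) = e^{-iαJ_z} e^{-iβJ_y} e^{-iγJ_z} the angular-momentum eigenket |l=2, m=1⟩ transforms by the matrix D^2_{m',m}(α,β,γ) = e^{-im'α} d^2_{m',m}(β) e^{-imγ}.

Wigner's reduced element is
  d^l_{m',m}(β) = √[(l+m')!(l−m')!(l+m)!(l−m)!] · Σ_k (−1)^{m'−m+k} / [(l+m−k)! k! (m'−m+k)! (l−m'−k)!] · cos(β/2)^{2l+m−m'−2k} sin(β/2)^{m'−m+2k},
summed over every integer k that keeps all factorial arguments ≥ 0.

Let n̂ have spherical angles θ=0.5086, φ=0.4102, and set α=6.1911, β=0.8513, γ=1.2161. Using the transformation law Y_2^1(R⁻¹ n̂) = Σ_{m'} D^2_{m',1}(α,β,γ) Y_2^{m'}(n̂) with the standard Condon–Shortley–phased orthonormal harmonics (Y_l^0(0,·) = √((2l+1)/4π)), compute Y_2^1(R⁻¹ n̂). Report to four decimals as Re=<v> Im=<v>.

Re=-0.0619 Im=-0.3004

Need the full column D^2_{m',1} for m'=−2..2 at α=6.1911, β=0.8513, γ=1.2161.
cos(β/2)=0.910771, sin(β/2)=0.412913
d^2_{-2,1}: single k=3 term ⇒ +0.128237;  D = +0.021762-0.126377i
d^2_{-1,1}: k∈[2..3] ⇒ +0.424283 -0.029069 = +0.395214;  D = +0.102599-0.381664i
d^2_{0,1}: k∈[1..2] ⇒ +0.764119 -0.157058 = +0.607061;  D = +0.210836-0.569273i
d^2_{1,1}: k∈[0..1] ⇒ +0.688075 -0.424283 = +0.263792;  D = +0.113975-0.237899i
d^2_{2,1}: single k=0 term ⇒ -0.623900;  D = -0.320163+0.535488i
Y_2^{m'}(θ=0.5086,φ=0.4102) and Σ D·Y over m':
  (+0.0218-0.1264i)·(+0.0625-0.0670i)  (+0.1026-0.3817i)·(+0.3013-0.1310i)  (+0.2108-0.5693i)·(+0.4064+0.0000i)  (+0.1140-0.2379i)·(-0.3013-0.1310i)  (-0.3202+0.5355i)·(+0.0625+0.0670i)
Y_2^1(R⁻¹ n̂) = -0.061904-0.300417i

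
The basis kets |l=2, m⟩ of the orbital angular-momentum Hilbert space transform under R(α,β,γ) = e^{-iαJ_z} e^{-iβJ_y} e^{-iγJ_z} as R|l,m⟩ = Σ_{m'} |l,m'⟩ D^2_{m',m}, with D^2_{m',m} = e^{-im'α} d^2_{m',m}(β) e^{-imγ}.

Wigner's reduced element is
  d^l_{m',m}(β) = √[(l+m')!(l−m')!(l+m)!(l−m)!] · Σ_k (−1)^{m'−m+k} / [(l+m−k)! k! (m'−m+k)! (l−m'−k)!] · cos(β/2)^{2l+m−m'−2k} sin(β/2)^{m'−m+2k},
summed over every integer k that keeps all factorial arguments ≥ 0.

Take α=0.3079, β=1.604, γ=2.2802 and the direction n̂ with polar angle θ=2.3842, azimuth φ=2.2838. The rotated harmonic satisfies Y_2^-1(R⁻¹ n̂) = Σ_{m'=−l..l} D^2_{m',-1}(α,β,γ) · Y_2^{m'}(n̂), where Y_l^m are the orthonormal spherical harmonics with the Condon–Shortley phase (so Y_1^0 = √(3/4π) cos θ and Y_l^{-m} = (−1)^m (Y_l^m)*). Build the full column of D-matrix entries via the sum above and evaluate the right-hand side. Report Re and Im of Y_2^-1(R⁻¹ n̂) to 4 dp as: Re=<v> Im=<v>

Need the full column D^2_{m',-1} for m'=−2..2 at α=0.3079, β=1.604, γ=2.2802.
cos(β/2)=0.695271, sin(β/2)=0.718748
d^2_{-2,-1}: single k=1 term ⇒ +0.483135;  D = -0.468638+0.117465i
d^2_{-1,-1}: k∈[0..1] ⇒ +0.233677 -0.749173 = -0.515497;  D = +0.438530-0.270977i
d^2_{0,-1}: k∈[0..1] ⇒ -0.591717 +0.632353 = +0.040636;  D = -0.026470+0.030833i
d^2_{1,-1}: k∈[0..1] ⇒ +0.749173 -0.266874 = +0.482299;  D = -0.188484+0.443944i
d^2_{2,-1}: single k=0 term ⇒ -0.516314;  D = +0.048258-0.514054i
Y_2^{m'}(θ=2.3842,φ=2.2838) and Σ D·Y over m':
  (-0.4686+0.1175i)·(-0.0263+0.1804i)  (+0.4385-0.2710i)·(+0.2523+0.2917i)  (-0.0265+0.0308i)·(+0.1842+0.0000i)  (-0.1885+0.4439i)·(-0.2523+0.2917i)  (+0.0483-0.5141i)·(-0.0263-0.1804i)
Y_2^-1(R⁻¹ n̂) = -0.000035-0.184554i

Re=0.0000 Im=-0.1846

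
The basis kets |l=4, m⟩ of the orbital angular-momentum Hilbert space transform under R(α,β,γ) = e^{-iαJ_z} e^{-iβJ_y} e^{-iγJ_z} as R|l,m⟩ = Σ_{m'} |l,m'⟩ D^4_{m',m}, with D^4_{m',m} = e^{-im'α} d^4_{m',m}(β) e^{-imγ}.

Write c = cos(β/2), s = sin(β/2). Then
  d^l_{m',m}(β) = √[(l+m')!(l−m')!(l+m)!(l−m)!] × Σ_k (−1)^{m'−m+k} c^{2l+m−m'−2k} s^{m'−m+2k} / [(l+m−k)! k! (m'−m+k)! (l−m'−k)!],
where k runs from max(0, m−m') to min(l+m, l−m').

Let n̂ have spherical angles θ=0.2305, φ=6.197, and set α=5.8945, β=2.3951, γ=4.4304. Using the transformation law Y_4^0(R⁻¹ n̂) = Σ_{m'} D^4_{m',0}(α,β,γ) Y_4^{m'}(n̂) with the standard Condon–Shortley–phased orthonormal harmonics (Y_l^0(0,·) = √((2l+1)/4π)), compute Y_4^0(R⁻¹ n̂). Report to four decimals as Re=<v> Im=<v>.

Re=-0.3198 Im=0.0000

Need the full column D^4_{m',0} for m'=−4..4 at α=5.8945, β=2.3951, γ=4.4304.
cos(β/2)=0.364640, sin(β/2)=0.931149
d^4_{-4,0}: single k=4 term ⇒ +0.111194;  D = +0.001785-0.111180i
d^4_{-3,0}: k∈[3..4] ⇒ +0.061581 -0.401562 = -0.339981;  D = -0.133878+0.312512i
d^4_{-2,0}: k∈[2..4] ⇒ +0.019335 -0.336220 +0.822174 = +0.505289;  D = +0.360150-0.354414i
d^4_{-1,0}: k∈[1..4] ⇒ +0.003569 -0.139652 +0.910656 -0.989720 = -0.215145;  D = -0.199097+0.081534i
d^4_{0,0}: k∈[0..4] ⇒ +0.000313 -0.032610 +0.478450 -1.386637 +0.565134 = -0.375350;  D = -0.375350+0.000000i
d^4_{1,0}: k∈[0..3] ⇒ -0.003569 +0.139652 -0.910656 +0.989720 = +0.215145;  D = +0.199097+0.081534i
d^4_{2,0}: k∈[0..2] ⇒ +0.019335 -0.336220 +0.822174 = +0.505289;  D = +0.360150+0.354414i
d^4_{3,0}: k∈[0..1] ⇒ -0.061581 +0.401562 = +0.339981;  D = +0.133878+0.312512i
d^4_{4,0}: single k=0 term ⇒ +0.111194;  D = +0.001785+0.111180i
Y_4^{m'}(θ=0.2305,φ=6.197) and Σ D·Y over m':
  (+0.0018-0.1112i)·(+0.0011+0.0004i)  (-0.1339+0.3125i)·(+0.0140+0.0037i)  (+0.3602-0.3544i)·(+0.0969+0.0169i)  (-0.1991+0.0815i)·(+0.3810+0.0329i)  (-0.3753+0.0000i)·(+0.6355+0.0000i)  (+0.1991+0.0815i)·(-0.3810+0.0329i)  (+0.3602+0.3544i)·(+0.0969-0.0169i)  (+0.1339+0.3125i)·(-0.0140+0.0037i)  (+0.0018+0.1112i)·(+0.0011-0.0004i)
Y_4^0(R⁻¹ n̂) = -0.319843+0.000000i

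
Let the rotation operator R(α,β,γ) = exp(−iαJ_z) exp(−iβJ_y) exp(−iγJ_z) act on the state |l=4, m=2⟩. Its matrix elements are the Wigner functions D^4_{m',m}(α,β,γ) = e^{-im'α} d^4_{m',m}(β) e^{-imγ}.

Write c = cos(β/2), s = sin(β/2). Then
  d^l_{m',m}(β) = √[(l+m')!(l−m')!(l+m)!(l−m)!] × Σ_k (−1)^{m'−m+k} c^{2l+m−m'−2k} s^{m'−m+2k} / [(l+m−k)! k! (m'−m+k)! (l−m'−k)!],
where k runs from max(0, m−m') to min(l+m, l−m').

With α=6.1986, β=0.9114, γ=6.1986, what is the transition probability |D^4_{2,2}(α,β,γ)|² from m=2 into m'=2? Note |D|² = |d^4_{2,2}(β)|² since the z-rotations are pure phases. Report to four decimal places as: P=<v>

P=0.1848

First d^4_{2,2}(β=0.9114), then the phase factors e^{-i(2)α} and e^{-i(2)γ}:
c=cos(0.9114/2)=0.897953, s=sin(0.9114/2)=0.440091; N=√[720·2·720·2]=1440.000000
The bounds max(0,m−m')=0 and min(l+m,l−m')=2 give 3 terms
  k=0: (−1)^0·1440.0000/(1440)·0.8980^8·0.4401^0 = +0.422697
  k=1: (−1)^1·1440.0000/(120)·0.8980^6·0.4401^2 = -1.218396
  k=2: (−1)^2·1440.0000/(96)·0.8980^4·0.4401^4 = +0.365827
d^4_{2,2}(0.9114) = +0.422697 -1.218396 +0.365827 = -0.429871
|D^4_{2,2}|² = |d^4_{2,2}(β)|² = (-0.429871)² = 0.184789 (the z-rotation phases have unit modulus)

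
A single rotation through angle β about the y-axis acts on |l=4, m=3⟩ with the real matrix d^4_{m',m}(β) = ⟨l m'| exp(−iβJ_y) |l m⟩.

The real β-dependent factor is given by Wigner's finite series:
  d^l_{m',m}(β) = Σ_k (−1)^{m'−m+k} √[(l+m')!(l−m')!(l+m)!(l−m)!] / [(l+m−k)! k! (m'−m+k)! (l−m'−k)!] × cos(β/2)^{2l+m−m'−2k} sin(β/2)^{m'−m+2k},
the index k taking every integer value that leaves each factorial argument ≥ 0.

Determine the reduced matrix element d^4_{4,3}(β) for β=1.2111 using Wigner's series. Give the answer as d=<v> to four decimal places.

d^4_{4,3}(β=1.2111) via Wigner's sum:
c=cos(1.2111/2)=0.822189, s=sin(1.2111/2)=0.569214; N=√[40320·1·5040·1]=14255.272709
Admissible k: 0..0 (factorial args all ≥0)
  k=0: (−1)^1·14255.2727/(5040)·0.8222^7·0.5692^1 = -0.408906
d^4_{4,3}(1.2111) = -0.408906

d=-0.4089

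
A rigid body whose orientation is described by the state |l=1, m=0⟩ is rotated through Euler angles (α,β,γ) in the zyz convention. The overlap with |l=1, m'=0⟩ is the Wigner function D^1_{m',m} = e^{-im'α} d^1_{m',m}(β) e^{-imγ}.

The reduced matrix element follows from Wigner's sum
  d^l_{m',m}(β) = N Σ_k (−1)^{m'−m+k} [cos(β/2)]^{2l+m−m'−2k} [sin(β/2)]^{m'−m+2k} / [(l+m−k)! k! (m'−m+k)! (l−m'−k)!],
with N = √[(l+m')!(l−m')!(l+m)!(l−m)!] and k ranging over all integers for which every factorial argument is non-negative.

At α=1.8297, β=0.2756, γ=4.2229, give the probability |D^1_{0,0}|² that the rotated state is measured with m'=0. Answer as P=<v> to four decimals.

First d^1_{0,0}(β=0.2756), then the phase factors e^{-i(0)α} and e^{-i(0)γ}:
With c≡cos(β/2)=0.990521 and s≡sin(β/2)=0.137364, N=[1·1·1·1]^{1/2}=1.000000
The bounds max(0,m−m')=0 and min(l+m,l−m')=1 give 2 terms
  k=0: (−1)^0·1.0000/(1)·0.9905^2·0.1374^0 = +0.981131
  k=1: (−1)^1·1.0000/(1)·0.9905^0·0.1374^2 = -0.018869
d^1_{0,0}(0.2756) = +0.981131 -0.018869 = +0.962262
|D^1_{0,0}|² = |d^1_{0,0}(β)|² = (+0.962262)² = 0.925948 (the z-rotation phases have unit modulus)

P=0.9259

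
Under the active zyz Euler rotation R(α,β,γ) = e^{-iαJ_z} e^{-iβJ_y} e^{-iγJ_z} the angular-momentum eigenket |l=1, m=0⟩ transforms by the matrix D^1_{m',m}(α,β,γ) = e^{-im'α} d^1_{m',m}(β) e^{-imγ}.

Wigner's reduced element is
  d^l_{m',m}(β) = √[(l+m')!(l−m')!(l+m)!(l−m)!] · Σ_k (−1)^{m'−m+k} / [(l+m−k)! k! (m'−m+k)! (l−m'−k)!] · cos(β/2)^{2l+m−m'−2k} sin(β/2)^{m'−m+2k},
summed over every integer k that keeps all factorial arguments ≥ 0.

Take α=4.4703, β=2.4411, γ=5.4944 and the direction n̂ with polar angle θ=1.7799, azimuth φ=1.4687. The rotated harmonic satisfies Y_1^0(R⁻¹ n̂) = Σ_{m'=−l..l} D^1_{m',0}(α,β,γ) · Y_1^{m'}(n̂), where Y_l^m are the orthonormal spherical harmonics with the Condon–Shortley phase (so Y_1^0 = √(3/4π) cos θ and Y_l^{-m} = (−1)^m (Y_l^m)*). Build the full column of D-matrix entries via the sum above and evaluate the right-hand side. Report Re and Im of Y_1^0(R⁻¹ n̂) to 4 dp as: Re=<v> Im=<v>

Need the full column D^1_{m',0} for m'=−1..1 at α=4.4703, β=2.4411, γ=5.4944.
cos(β/2)=0.343129, sin(β/2)=0.939288
d^1_{-1,0}: single k=1 term ⇒ +0.455797;  D = -0.109269-0.442506i
d^1_{0,0}: k∈[0..1] ⇒ +0.117738 -0.882262 = -0.764525;  D = -0.764525+0.000000i
d^1_{1,0}: single k=0 term ⇒ -0.455797;  D = +0.109269-0.442506i
Y_1^{m'}(θ=1.7799,φ=1.4687) and Σ D·Y over m':
  (-0.1093-0.4425i)·(+0.0344-0.3362i)  (-0.7645+0.0000i)·(-0.1014+0.0000i)  (+0.1093-0.4425i)·(-0.0344-0.3362i)
Y_1^0(R⁻¹ n̂) = -0.227534+0.000000i

Re=-0.2275 Im=0.0000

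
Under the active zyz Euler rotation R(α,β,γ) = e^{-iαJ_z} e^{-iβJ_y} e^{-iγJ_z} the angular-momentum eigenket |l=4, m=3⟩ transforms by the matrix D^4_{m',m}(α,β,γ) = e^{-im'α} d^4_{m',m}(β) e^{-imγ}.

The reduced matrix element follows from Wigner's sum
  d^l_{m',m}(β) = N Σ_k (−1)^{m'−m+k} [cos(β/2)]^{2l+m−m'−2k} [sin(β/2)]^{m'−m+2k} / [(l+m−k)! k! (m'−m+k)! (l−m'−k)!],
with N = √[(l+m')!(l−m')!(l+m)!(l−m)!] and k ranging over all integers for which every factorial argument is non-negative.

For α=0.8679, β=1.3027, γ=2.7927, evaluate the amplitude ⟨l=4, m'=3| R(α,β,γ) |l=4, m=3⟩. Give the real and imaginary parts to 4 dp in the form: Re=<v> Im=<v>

D^4_{3,3}(0.8679,1.3027,2.7927) = e^{-i·3·0.8679}·d^4_{3,3}(1.3027)·e^{-i·3·2.7927}. Compute d first:
c=cos(1.3027/2)=0.795266, s=sin(1.3027/2)=0.606261; N=√[5040·1·5040·1]=5040.000000
k: max(0,(3)−(3))=0 … min(4+(3),4−(3))=1
  k=0: (−1)^0·5040.0000/(5040)·0.7953^8·0.6063^0 = +0.159993
  k=1: (−1)^1·5040.0000/(720)·0.7953^6·0.6063^2 = -0.650866
d^4_{3,3}(1.3027) = +0.159993 -0.650866 = -0.490873
D = (-0.858790-0.512327i)·(-0.490873)·(-0.500450-0.865765i) = +0.006761-0.490827i

Re=0.0068 Im=-0.4908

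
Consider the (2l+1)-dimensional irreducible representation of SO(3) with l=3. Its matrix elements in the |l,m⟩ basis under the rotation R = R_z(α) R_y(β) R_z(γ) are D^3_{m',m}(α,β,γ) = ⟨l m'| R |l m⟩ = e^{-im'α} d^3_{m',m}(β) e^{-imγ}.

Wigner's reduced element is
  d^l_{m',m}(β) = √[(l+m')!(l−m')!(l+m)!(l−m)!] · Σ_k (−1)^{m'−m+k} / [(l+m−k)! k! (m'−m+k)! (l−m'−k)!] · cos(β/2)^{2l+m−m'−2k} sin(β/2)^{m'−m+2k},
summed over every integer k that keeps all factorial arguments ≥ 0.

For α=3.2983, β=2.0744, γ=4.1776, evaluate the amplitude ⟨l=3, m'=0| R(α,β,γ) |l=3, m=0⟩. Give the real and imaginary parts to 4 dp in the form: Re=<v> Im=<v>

Re=0.4429 Im=0.0000

D^3_{0,0}(3.2983,2.0744,4.1776) = e^{-i·0·3.2983}·d^3_{0,0}(2.0744)·e^{-i·0·4.1776}. Compute d first:
With c≡cos(β/2)=0.508633 and s≡sin(β/2)=0.860983, N=[6·6·6·6]^{1/2}=36.000000
k∈{0,1,2,3} keeps every argument non-negative
  k=0: (−1)^0·36.0000/(36)·0.5086^6·0.8610^0 = +0.017315
  k=1: (−1)^1·36.0000/(4)·0.5086^4·0.8610^2 = -0.446530
  k=2: (−1)^2·36.0000/(4)·0.5086^2·0.8610^4 = +1.279472
  k=3: (−1)^3·36.0000/(36)·0.5086^0·0.8610^6 = -0.407351
d^3_{0,0}(2.0744) = +0.017315 -0.446530 +1.279472 -0.407351 = +0.442907
D = (+1.000000+0.000000i)·(+0.442907)·(+1.000000+0.000000i) = +0.442907+0.000000i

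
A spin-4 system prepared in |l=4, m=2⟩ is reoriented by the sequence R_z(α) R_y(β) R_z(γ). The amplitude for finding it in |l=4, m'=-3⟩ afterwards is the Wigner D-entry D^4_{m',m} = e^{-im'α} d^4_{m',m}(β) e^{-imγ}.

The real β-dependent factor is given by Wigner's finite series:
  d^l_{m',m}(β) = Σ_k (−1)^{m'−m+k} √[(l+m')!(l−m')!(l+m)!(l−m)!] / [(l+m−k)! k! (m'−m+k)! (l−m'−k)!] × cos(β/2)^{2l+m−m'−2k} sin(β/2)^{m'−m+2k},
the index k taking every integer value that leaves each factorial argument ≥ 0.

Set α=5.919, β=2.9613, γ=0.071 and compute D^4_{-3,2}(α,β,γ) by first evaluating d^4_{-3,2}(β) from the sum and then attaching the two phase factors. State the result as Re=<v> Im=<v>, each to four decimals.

Re=-0.1054 Im=0.3015

Split into d^4_{-3,2}(β=2.9613) × two z-phases.
Half-angle: c=0.090024, s=0.995940. N=√(1·5040·720·2)=2693.993318
The bounds max(0,m−m')=5 and min(l+m,l−m')=6 give 2 terms
  k=5: (−1)^0·2693.9933/(240)·0.0900^3·0.9959^5 = +0.008025
  k=6: (−1)^1·2693.9933/(720)·0.0900^1·0.9959^7 = -0.327382
d^4_{-3,2}(2.9613) = +0.008025 -0.327382 = -0.319357
Attach z-rotation phases: D = e^{-i(-3)(5.919)}·(-0.319357)·e^{-i(2)(0.071)} = -0.105369+0.301474i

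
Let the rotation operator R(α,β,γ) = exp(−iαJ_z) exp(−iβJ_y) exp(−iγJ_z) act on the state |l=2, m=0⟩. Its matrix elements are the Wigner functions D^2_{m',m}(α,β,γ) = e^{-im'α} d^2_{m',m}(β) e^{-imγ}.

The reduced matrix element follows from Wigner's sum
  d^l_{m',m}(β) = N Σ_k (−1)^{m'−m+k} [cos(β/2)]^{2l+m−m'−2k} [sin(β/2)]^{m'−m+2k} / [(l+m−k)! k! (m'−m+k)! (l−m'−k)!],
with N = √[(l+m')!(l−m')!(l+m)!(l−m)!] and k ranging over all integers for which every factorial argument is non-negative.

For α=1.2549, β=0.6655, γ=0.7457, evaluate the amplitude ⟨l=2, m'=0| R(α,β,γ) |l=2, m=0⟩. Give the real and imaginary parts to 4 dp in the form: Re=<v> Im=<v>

D^2_{0,0}(1.2549,0.6655,0.7457) = e^{-i·0·1.2549}·d^2_{0,0}(0.6655)·e^{-i·0·0.7457}. Compute d first:
c=cos(0.6655/2)=0.945148, s=sin(0.6655/2)=0.326643; N=√[2·2·2·2]=4.000000
k: max(0,(0)−(0))=0 … min(2+(0),2−(0))=2
  k=0: (−1)^0·4.0000/(4)·0.9451^4·0.3266^0 = +0.797992
  k=1: (−1)^1·4.0000/(1)·0.9451^2·0.3266^2 = -0.381248
  k=2: (−1)^2·4.0000/(4)·0.9451^0·0.3266^4 = +0.011384
d^2_{0,0}(0.6655) = +0.797992 -0.381248 +0.011384 = +0.428129
D = (+1.000000+0.000000i)·(+0.428129)·(+1.000000+0.000000i) = +0.428129+0.000000i

Re=0.4281 Im=0.0000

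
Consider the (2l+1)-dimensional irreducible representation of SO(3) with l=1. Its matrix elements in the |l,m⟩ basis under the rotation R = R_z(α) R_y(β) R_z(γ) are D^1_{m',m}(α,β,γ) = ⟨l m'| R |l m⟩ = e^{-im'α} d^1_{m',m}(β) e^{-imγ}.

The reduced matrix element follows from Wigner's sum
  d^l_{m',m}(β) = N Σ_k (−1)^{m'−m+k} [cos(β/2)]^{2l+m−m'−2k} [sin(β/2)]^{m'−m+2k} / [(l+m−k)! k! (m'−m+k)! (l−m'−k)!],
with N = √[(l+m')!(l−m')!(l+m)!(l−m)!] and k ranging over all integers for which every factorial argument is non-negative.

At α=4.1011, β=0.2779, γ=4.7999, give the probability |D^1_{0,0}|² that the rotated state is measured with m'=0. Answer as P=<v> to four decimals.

First d^1_{0,0}(β=0.2779), then the phase factors e^{-i(0)α} and e^{-i(0)γ}:
c=cos(0.2779/2)=0.990362, s=sin(0.2779/2)=0.138503; N=√[1·1·1·1]=1.000000
Admissible k: 0..1 (factorial args all ≥0)
  k=0: (−1)^0·1.0000/(1)·0.9904^2·0.1385^0 = +0.980817
  k=1: (−1)^1·1.0000/(1)·0.9904^0·0.1385^2 = -0.019183
d^1_{0,0}(0.2779) = +0.980817 -0.019183 = +0.961634
|D^1_{0,0}|² = |d^1_{0,0}(β)|² = (+0.961634)² = 0.924739 (the z-rotation phases have unit modulus)

P=0.9247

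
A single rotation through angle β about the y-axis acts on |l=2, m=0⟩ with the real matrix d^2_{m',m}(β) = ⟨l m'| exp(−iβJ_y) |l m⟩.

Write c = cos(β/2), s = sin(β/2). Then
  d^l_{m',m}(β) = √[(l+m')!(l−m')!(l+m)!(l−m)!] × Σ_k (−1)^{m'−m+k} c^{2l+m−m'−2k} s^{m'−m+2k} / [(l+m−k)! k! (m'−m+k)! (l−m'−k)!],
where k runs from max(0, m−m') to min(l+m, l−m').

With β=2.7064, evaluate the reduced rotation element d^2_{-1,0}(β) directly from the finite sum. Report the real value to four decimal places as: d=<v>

d^2_{-1,0}(β=2.7064) via Wigner's sum:
c=cos(2.7064/2)=0.215883, s=sin(2.7064/2)=0.976419; N=√[1·6·2·2]=4.898979
k: max(0,(0)−(-1))=1 … min(2+(0),2−(-1))=2
  k=1: (−1)^0·4.8990/(2)·0.2159^3·0.9764^1 = +0.024064
  k=2: (−1)^1·4.8990/(2)·0.2159^1·0.9764^3 = -0.492270
d^2_{-1,0}(2.7064) = +0.024064 -0.492270 = -0.468206

d=-0.4682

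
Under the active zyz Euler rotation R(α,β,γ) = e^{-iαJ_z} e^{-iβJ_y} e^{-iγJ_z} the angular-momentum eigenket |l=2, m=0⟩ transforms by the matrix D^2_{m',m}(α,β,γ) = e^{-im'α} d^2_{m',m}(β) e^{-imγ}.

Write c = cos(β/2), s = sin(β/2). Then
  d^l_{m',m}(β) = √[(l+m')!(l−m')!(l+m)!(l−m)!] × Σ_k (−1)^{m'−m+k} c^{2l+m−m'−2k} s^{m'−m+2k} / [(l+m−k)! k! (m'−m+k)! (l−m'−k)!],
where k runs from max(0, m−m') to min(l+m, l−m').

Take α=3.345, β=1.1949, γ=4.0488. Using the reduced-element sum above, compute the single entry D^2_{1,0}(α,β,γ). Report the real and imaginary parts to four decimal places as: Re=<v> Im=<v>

Split into d^2_{1,0}(β=1.1949) × two z-phases.
With c≡cos(β/2)=0.826773 and s≡sin(β/2)=0.562536, N=[6·1·2·2]^{1/2}=4.898979
k∈{0,1} keeps every argument non-negative
  k=0: (−1)^1·4.8990/(2)·0.8268^3·0.5625^1 = -0.778726
  k=1: (−1)^2·4.8990/(2)·0.8268^1·0.5625^3 = +0.360506
d^2_{1,0}(1.1949) = -0.778726 +0.360506 = -0.418219
D = (-0.979384+0.202008i)·(-0.418219)·(+1.000000+0.000000i) = +0.409597-0.084483i

Re=0.4096 Im=-0.0845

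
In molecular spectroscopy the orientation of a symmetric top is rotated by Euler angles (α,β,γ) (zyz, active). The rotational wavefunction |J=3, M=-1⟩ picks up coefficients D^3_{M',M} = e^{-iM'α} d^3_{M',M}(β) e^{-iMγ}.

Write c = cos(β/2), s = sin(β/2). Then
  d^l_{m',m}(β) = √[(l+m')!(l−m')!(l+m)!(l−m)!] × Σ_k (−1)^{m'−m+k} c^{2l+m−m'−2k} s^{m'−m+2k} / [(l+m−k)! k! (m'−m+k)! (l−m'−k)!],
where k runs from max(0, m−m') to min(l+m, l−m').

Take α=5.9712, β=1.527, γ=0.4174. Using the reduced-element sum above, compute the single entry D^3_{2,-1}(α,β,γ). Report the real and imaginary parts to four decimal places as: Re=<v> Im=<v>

Re=-0.2158 Im=-0.3687

Split into d^3_{2,-1}(β=1.527) × two z-phases.
With c≡cos(β/2)=0.722420 and s≡sin(β/2)=0.691454, N=[120·1·2·24]^{1/2}=75.894664
k∈{0,1} keeps every argument non-negative
  k=0: (−1)^3·75.8947/(12)·0.7224^3·0.6915^3 = -0.788297
  k=1: (−1)^4·75.8947/(24)·0.7224^1·0.6915^5 = +0.361083
d^3_{2,-1}(1.527) = -0.788297 +0.361083 = -0.427214
D = (+0.811565+0.584262i)·(-0.427214)·(+0.914146+0.405385i) = -0.215759-0.368728i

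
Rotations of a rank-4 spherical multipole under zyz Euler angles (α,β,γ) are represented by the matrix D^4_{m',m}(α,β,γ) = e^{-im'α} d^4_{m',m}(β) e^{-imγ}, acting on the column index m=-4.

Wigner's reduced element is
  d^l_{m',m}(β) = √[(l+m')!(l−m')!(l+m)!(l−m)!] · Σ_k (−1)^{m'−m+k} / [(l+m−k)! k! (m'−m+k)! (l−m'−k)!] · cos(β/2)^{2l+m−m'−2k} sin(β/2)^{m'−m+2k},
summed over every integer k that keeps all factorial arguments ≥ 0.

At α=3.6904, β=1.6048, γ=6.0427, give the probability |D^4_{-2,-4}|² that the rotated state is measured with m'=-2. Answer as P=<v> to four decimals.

P=0.0950

Split into d^4_{-2,-4}(β=1.6048) × two z-phases.
c=cos(1.6048/2)=0.694983, s=sin(1.6048/2)=0.719026; N=√[2·720·1·40320]=7619.763776
Admissible k: 0..0 (factorial args all ≥0)
  k=0: (−1)^2·7619.7638/(1440)·0.6950^6·0.7190^2 = +0.308257
d^4_{-2,-4}(1.6048) = +0.308257
|D^4_{-2,-4}|² = |d^4_{-2,-4}(β)|² = (+0.308257)² = 0.095023 (the z-rotation phases have unit modulus)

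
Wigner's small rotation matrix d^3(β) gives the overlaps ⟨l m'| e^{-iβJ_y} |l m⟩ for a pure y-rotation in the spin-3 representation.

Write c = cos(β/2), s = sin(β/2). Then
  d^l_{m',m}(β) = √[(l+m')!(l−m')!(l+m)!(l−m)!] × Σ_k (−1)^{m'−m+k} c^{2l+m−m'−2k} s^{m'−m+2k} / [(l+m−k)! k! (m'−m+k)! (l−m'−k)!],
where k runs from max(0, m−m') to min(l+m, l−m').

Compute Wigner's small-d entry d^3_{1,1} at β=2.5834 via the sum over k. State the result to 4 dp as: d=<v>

d=0.3467

d^3_{1,1}(β=2.5834) via Wigner's sum:
With c≡cos(β/2)=0.275487 and s≡sin(β/2)=0.961305, N=[24·2·24·2]^{1/2}=48.000000
k: max(0,(1)−(1))=0 … min(3+(1),3−(1))=2
  k=0: (−1)^0·48.0000/(48)·0.2755^6·0.9613^0 = +0.000437
  k=1: (−1)^1·48.0000/(6)·0.2755^4·0.9613^2 = -0.042581
  k=2: (−1)^2·48.0000/(8)·0.2755^2·0.9613^4 = +0.388864
d^3_{1,1}(2.5834) = +0.000437 -0.042581 +0.388864 = +0.346720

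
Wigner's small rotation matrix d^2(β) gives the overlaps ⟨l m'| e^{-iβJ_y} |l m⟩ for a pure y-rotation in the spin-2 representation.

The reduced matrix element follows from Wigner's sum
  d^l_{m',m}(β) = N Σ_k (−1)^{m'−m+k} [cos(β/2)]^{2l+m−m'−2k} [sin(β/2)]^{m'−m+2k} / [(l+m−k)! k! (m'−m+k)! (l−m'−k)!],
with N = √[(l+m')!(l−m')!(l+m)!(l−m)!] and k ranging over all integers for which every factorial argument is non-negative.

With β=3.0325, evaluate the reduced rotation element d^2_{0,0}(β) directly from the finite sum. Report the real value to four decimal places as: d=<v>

d^2_{0,0}(β=3.0325) via Wigner's sum:
c=cos(3.0325/2)=0.054519, s=sin(3.0325/2)=0.998513; N=√[2·2·2·2]=4.000000
The bounds max(0,m−m')=0 and min(l+m,l−m')=2 give 3 terms
  k=0: (−1)^0·4.0000/(4)·0.0545^4·0.9985^0 = +0.000009
  k=1: (−1)^1·4.0000/(1)·0.0545^2·0.9985^2 = -0.011854
  k=2: (−1)^2·4.0000/(4)·0.0545^0·0.9985^4 = +0.994064
d^2_{0,0}(3.0325) = +0.000009 -0.011854 +0.994064 = +0.982219

d=0.9822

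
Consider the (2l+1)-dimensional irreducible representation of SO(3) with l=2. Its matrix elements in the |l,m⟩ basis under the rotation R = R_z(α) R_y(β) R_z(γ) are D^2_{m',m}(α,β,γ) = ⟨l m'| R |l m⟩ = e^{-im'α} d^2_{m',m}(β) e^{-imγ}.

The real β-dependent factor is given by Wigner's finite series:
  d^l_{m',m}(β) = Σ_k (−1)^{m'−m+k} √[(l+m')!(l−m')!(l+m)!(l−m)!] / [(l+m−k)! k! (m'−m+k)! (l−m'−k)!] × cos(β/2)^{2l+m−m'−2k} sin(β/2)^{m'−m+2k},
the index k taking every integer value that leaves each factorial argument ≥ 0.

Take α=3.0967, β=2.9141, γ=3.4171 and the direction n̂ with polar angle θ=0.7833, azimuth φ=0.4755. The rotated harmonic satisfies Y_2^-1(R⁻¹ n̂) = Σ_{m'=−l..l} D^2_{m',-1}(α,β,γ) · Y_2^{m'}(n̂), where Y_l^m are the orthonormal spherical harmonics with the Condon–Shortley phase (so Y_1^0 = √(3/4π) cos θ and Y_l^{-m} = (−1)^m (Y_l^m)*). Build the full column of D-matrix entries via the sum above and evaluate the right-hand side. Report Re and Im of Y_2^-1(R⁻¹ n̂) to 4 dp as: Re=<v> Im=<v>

Re=0.2078 Im=0.2921

Need the full column D^2_{m',-1} for m'=−2..2 at α=3.0967, β=2.9141, γ=3.4171.
cos(β/2)=0.113501, sin(β/2)=0.993538
d^2_{-2,-1}: single k=1 term ⇒ +0.002905;  D = -0.002856-0.000537i
d^2_{-1,-1}: k∈[0..1] ⇒ +0.000166 -0.038150 = -0.037984;  D = -0.036978-0.008682i
d^2_{0,-1}: k∈[0..1] ⇒ -0.003558 +0.272665 = +0.269107;  D = -0.258958-0.073206i
d^2_{1,-1}: k∈[0..1] ⇒ +0.038150 -0.974401 = -0.936251;  D = -0.888605-0.294869i
d^2_{2,-1}: single k=0 term ⇒ -0.222630;  D = +0.207941+0.079528i
Y_2^{m'}(θ=0.7833,φ=0.4755) and Σ D·Y over m':
  (-0.0029-0.0005i)·(+0.1117-0.1566i)  (-0.0370-0.0087i)·(+0.3434-0.1768i)  (-0.2590-0.0732i)·(+0.1597+0.0000i)  (-0.8886-0.2949i)·(-0.3434-0.1768i)  (+0.2079+0.0795i)·(+0.1117+0.1566i)
Y_2^-1(R⁻¹ n̂) = +0.207815+0.292087i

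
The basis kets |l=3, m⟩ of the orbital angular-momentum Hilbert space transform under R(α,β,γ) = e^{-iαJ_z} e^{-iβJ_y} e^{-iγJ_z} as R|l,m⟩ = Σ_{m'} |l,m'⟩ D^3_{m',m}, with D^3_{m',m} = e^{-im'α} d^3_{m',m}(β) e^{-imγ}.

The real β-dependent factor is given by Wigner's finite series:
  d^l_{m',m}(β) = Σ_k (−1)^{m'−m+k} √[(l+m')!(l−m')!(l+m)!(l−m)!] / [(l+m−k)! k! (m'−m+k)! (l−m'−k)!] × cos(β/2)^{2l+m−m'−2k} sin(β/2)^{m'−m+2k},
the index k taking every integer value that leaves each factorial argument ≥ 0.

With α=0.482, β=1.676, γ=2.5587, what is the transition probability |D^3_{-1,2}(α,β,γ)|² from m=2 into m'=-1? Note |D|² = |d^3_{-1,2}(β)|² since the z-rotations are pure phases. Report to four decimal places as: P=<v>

First d^3_{-1,2}(β=1.676), then the phase factors e^{-i(-1)α} and e^{-i(2)γ}:
With c≡cos(β/2)=0.668951 and s≡sin(β/2)=0.743307, N=[2·24·120·1]^{1/2}=75.894664
Admissible k: 3..4 (factorial args all ≥0)
  k=3: (−1)^0·75.8947/(12)·0.6690^3·0.7433^3 = +0.777529
  k=4: (−1)^1·75.8947/(24)·0.6690^1·0.7433^5 = -0.479992
d^3_{-1,2}(1.676) = +0.777529 -0.479992 = +0.297537
|D^3_{-1,2}|² = |d^3_{-1,2}(β)|² = (+0.297537)² = 0.088528 (the z-rotation phases have unit modulus)

P=0.0885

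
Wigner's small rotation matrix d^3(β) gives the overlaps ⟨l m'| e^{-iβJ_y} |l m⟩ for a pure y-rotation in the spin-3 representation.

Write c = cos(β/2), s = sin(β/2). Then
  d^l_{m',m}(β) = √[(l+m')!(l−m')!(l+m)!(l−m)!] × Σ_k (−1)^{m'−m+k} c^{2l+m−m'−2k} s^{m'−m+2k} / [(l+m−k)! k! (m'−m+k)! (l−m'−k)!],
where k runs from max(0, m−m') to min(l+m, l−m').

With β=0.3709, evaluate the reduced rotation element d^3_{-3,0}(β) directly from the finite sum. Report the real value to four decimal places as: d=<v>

d=0.0266

d^3_{-3,0}(β=0.3709) via Wigner's sum:
With c≡cos(β/2)=0.982853 and s≡sin(β/2)=0.184389, N=[1·720·6·6]^{1/2}=160.996894
Admissible k: 3..3 (factorial args all ≥0)
  k=3: (−1)^0·160.9969/(36)·0.9829^3·0.1844^3 = +0.026619
d^3_{-3,0}(0.3709) = +0.026619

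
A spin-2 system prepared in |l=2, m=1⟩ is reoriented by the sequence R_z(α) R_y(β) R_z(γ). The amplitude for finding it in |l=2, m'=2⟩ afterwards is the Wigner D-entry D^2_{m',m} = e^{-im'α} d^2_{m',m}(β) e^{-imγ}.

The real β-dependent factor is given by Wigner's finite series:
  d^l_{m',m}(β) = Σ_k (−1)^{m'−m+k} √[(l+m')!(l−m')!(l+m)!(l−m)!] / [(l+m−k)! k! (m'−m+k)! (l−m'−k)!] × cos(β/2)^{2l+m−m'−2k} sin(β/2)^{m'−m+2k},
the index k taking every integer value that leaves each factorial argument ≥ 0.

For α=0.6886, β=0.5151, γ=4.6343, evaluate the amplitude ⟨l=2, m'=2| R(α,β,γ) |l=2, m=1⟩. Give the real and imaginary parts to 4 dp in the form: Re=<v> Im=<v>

First d^2_{2,1}(β=0.5151), then the phase factors e^{-i(2)α} and e^{-i(1)γ}:
c=cos(0.5151/2)=0.967017, s=sin(0.5151/2)=0.254712; N=√[24·1·6·1]=12.000000
The bounds max(0,m−m')=0 and min(l+m,l−m')=0 give 1 term
  k=0: (−1)^1·12.0000/(6)·0.9670^3·0.2547^1 = -0.460661
d^2_{2,1}(0.5151) = -0.460661
Phases: e^{-i·(2)·0.6886}=+0.192389-0.981319i, e^{-i·(1)·4.6343}=-0.078010+0.996953i ⇒ D=-0.443764-0.123621i

Re=-0.4438 Im=-0.1236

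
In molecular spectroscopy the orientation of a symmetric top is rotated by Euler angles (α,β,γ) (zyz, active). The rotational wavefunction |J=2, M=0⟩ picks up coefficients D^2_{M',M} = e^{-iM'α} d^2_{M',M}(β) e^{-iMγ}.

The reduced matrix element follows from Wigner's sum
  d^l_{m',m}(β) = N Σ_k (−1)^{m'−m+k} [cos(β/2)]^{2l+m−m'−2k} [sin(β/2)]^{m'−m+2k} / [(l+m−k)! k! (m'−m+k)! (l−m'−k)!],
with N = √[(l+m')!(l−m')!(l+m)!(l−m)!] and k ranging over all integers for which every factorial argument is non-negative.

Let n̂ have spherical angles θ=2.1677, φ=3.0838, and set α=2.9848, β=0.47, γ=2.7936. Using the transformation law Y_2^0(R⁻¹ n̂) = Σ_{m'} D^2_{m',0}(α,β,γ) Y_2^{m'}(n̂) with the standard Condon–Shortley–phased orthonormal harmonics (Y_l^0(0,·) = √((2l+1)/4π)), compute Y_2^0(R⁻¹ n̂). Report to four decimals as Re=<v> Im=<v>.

Need the full column D^2_{m',0} for m'=−2..2 at α=2.9848, β=0.47, γ=2.7936.
cos(β/2)=0.972514, sin(β/2)=0.232843
d^2_{-2,0}: single k=2 term ⇒ +0.125601;  D = +0.119476-0.038744i
d^2_{-1,0}: k∈[1..2] ⇒ +0.524598 -0.030072 = +0.494526;  D = -0.488460+0.077221i
d^2_{0,0}: k∈[0..2] ⇒ +0.894508 -0.205106 +0.002939 = +0.692341;  D = +0.692341+0.000000i
d^2_{1,0}: k∈[0..1] ⇒ -0.524598 +0.030072 = -0.494526;  D = +0.488460+0.077221i
d^2_{2,0}: single k=0 term ⇒ +0.125601;  D = +0.119476+0.038744i
Y_2^{m'}(θ=2.1677,φ=3.0838) and Σ D·Y over m':
  (+0.1195-0.0387i)·(+0.2625+0.0305i)  (-0.4885+0.0772i)·(+0.3585+0.0207i)  (+0.6923+0.0000i)·(-0.0165+0.0000i)  (+0.4885+0.0772i)·(-0.3585+0.0207i)  (+0.1195+0.0387i)·(+0.2625-0.0305i)
Y_2^0(R⁻¹ n̂) = -0.299793-0.000000i

Re=-0.2998 Im=0.0000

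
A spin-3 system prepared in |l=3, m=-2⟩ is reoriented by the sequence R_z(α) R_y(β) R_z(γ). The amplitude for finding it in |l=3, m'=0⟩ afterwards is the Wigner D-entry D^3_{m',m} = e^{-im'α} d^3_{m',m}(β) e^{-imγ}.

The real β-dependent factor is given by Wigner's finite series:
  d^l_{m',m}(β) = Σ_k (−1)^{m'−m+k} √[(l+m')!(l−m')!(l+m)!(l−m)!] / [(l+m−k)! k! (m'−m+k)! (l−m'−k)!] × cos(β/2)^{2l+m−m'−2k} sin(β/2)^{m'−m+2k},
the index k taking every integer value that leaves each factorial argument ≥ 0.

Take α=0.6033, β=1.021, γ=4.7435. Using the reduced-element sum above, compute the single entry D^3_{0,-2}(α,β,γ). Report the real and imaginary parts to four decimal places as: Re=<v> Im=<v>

Re=-0.5191 Im=-0.0323

D^3_{0,-2}(0.6033,1.021,4.7435) = e^{-i·0·0.6033}·d^3_{0,-2}(1.021)·e^{-i·-2·4.7435}. Compute d first:
With c≡cos(β/2)=0.872500 and s≡sin(β/2)=0.488614, N=[6·6·1·120]^{1/2}=65.726707
k∈{0,1} keeps every argument non-negative
  k=0: (−1)^2·65.7267/(12)·0.8725^4·0.4886^2 = +0.757799
  k=1: (−1)^3·65.7267/(12)·0.8725^2·0.4886^4 = -0.237659
d^3_{0,-2}(1.021) = +0.757799 -0.237659 = +0.520140
Attach z-rotation phases: D = e^{-i(0)(0.6033)}·(+0.520140)·e^{-i(-2)(4.7435)} = -0.519134-0.032343i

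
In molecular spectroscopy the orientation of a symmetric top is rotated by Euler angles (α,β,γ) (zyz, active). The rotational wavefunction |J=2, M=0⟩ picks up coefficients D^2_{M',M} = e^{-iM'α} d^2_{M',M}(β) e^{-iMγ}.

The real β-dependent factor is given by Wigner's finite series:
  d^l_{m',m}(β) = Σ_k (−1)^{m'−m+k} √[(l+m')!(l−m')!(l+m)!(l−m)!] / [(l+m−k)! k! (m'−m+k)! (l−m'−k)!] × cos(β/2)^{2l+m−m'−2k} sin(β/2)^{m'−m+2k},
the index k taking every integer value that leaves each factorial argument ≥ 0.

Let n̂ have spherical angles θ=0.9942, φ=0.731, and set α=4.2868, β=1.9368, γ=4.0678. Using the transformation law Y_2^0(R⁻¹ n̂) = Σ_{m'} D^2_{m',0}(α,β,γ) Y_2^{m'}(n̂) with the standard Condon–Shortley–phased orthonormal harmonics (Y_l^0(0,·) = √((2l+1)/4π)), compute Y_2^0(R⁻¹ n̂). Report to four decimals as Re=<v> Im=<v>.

Need the full column D^2_{m',0} for m'=−2..2 at α=4.2868, β=1.9368, γ=4.0678.
cos(β/2)=0.566619, sin(β/2)=0.823980
d^2_{-2,0}: single k=2 term ⇒ +0.533938;  D = -0.351917+0.401552i
d^2_{-1,0}: k∈[1..2] ⇒ +0.367168 -0.776456 = -0.409288;  D = +0.168977+0.372778i
d^2_{0,0}: k∈[0..2] ⇒ +0.103077 -0.871917 +0.460964 = -0.307876;  D = -0.307876+0.000000i
d^2_{1,0}: k∈[0..1] ⇒ -0.367168 +0.776456 = +0.409288;  D = -0.168977+0.372778i
d^2_{2,0}: single k=0 term ⇒ +0.533938;  D = -0.351917-0.401552i
Y_2^{m'}(θ=0.9942,φ=0.731) and Σ D·Y over m':
  (-0.3519+0.4016i)·(+0.0295-0.2699i)  (+0.1690+0.3728i)·(+0.2629-0.2357i)  (-0.3079+0.0000i)·(-0.0342+0.0000i)  (-0.1690+0.3728i)·(-0.2629-0.2357i)  (-0.3519-0.4016i)·(+0.0295+0.2699i)
Y_2^0(R⁻¹ n̂) = +0.471084-0.000000i

Re=0.4711 Im=0.0000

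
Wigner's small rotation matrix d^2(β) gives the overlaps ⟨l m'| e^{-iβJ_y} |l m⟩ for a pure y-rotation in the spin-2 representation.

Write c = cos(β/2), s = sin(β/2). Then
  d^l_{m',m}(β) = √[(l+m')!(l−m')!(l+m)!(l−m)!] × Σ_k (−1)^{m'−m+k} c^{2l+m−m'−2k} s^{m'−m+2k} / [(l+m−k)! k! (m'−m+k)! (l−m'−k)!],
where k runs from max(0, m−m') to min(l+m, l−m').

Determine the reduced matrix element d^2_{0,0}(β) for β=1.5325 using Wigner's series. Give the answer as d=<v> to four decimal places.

d^2_{0,0}(β=1.5325) via Wigner's sum:
c=cos(1.5325/2)=0.720516, s=sin(1.5325/2)=0.693438; N=√[2·2·2·2]=4.000000
k∈{0,1,2} keeps every argument non-negative
  k=0: (−1)^0·4.0000/(4)·0.7205^4·0.6934^0 = +0.269510
  k=1: (−1)^1·4.0000/(1)·0.7205^2·0.6934^2 = -0.998534
  k=2: (−1)^2·4.0000/(4)·0.7205^0·0.6934^4 = +0.231223
d^2_{0,0}(1.5325) = +0.269510 -0.998534 +0.231223 = -0.497801

d=-0.4978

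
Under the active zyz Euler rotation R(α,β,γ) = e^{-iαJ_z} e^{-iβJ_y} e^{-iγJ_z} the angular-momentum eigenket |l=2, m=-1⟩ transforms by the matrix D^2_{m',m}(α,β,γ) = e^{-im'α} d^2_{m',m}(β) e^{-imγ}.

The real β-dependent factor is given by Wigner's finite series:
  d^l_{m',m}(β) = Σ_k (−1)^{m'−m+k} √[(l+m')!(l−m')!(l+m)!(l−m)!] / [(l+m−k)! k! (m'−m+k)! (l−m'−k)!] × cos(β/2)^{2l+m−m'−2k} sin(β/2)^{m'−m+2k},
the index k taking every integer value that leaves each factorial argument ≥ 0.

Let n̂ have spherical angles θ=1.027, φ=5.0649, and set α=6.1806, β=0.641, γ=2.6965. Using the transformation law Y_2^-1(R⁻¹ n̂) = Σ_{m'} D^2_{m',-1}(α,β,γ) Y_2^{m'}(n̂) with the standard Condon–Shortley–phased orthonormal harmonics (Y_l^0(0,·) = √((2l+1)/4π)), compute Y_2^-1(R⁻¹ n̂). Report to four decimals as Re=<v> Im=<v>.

Need the full column D^2_{m',-1} for m'=−2..2 at α=6.1806, β=0.641, γ=2.6965.
cos(β/2)=0.949078, sin(β/2)=0.315041
d^2_{-2,-1}: single k=1 term ⇒ +0.538645;  D = -0.428721+0.326094i
d^2_{-1,-1}: k∈[0..1] ⇒ +0.811349 -0.268201 = +0.543148;  D = -0.463705+0.282821i
d^2_{0,-1}: k∈[0..1] ⇒ -0.659703 +0.072691 = -0.587012;  D = +0.529820-0.252733i
d^2_{1,-1}: k∈[0..1] ⇒ +0.268201 -0.009851 = +0.258350;  D = -0.243344+0.086767i
d^2_{2,-1}: single k=0 term ⇒ -0.059352;  D = +0.057652-0.014104i
Y_2^{m'}(θ=1.027,φ=5.0649) and Σ D·Y over m':
  (-0.4287+0.3261i)·(-0.2154+0.1833i)  (-0.4637+0.2828i)·(+0.1181+0.3210i)  (+0.5298-0.2527i)·(-0.0621+0.0000i)  (-0.2433+0.0868i)·(-0.1181+0.3210i)  (+0.0577-0.0141i)·(-0.2154-0.1833i)
Y_2^-1(R⁻¹ n̂) = -0.159996-0.344498i

Re=-0.1600 Im=-0.3445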